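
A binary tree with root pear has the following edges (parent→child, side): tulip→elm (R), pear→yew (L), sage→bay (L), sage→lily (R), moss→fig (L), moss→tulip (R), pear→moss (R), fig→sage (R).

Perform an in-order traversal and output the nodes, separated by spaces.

In-order visits the left subtree, then the node, then the right subtree.
At pear: go left to yew.
  yew is a leaf — visit yew.
Visit pear.
At pear: go right to moss.
  At moss: go left to fig.
    At fig: no left child.
    Visit fig.
    At fig: go right to sage.
      At sage: go left to bay.
        bay is a leaf — visit bay.
      Visit sage.
      At sage: go right to lily.
        lily is a leaf — visit lily.
  Visit moss.
  At moss: go right to tulip.
    At tulip: no left child.
    Visit tulip.
    At tulip: go right to elm.
      elm is a leaf — visit elm.

yew pear fig bay sage lily moss tulip elm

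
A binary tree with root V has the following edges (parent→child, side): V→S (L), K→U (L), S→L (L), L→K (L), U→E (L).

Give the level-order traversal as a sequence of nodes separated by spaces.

V S L K U E

Level-order visits nodes level by level from the root, left to right within each level.
Level 0: V
Level 1: S
Level 2: L
Level 3: K
Level 4: U
Level 5: E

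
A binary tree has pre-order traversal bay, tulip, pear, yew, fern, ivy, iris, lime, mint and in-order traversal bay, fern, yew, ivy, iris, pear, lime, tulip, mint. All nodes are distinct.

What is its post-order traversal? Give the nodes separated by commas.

fern, iris, ivy, yew, lime, pear, mint, tulip, bay

The first element of pre-order is the root; it splits in-order into left and right subtrees.
Root bay: left subtree has 0 nodes { }, right has 8 {fern, yew, ivy, iris, pear, lime, tulip, mint}.
  Root tulip: left subtree has 6 nodes {fern, yew, ivy, iris, pear, lime}, right has 1 {mint}.
    Root pear: left subtree has 4 nodes {fern, yew, ivy, iris}, right has 1 {lime}.
      Root yew: left subtree has 1 node {fern}, right has 2 {ivy, iris}.
        Root ivy: left subtree has 0 nodes { }, right has 1 {iris}.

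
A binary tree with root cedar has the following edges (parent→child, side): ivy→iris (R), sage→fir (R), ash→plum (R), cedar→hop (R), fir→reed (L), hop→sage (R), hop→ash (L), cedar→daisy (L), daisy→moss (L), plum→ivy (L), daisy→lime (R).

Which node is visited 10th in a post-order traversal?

sage

Post-order visits the left subtree, then the right subtree, then the node.
At cedar: go left to daisy.
  At daisy: go left to moss.
    moss is a leaf — visit moss.
  At daisy: go right to lime.
    lime is a leaf — visit lime.
  Visit daisy.
At cedar: go right to hop.
  At hop: go left to ash.
    At ash: no left child.
    At ash: go right to plum.
      At plum: go left to ivy.
        At ivy: no left child.
        At ivy: go right to iris.
          iris is a leaf — visit iris.
        Visit ivy.
      At plum: no right child.
      Visit plum.
    Visit ash.
  At hop: go right to sage.
    At sage: no left child.
    At sage: go right to fir.
      At fir: go left to reed.
        reed is a leaf — visit reed.
      At fir: no right child.
      Visit fir.
    Visit sage.
  Visit hop.
Visit cedar.
Full post-order sequence: moss, lime, daisy, iris, ivy, plum, ash, reed, fir, sage, hop, cedar.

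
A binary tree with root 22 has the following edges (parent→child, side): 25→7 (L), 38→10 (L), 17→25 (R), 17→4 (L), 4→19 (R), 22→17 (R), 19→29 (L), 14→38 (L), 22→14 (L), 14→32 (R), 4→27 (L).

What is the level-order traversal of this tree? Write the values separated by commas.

Level-order visits nodes level by level from the root, left to right within each level.
Level 0: 22
Level 1: 14, 17
Level 2: 38, 32, 4, 25
Level 3: 10, 27, 19, 7
Level 4: 29

22, 14, 17, 38, 32, 4, 25, 10, 27, 19, 7, 29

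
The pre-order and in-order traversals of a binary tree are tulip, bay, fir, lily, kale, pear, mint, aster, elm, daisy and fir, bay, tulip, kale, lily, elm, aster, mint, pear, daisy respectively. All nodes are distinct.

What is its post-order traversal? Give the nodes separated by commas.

fir, bay, kale, elm, aster, mint, daisy, pear, lily, tulip

The first element of pre-order is the root; it splits in-order into left and right subtrees.
Root tulip: left subtree has 2 nodes {fir, bay}, right has 7 {kale, lily, elm, aster, mint, pear, daisy}.
  Root bay: left subtree has 1 node {fir}, right has 0 { }.
  Root lily: left subtree has 1 node {kale}, right has 5 {elm, aster, mint, pear, daisy}.
    Root pear: left subtree has 3 nodes {elm, aster, mint}, right has 1 {daisy}.
      Root mint: left subtree has 2 nodes {elm, aster}, right has 0 { }.
        Root aster: left subtree has 1 node {elm}, right has 0 { }.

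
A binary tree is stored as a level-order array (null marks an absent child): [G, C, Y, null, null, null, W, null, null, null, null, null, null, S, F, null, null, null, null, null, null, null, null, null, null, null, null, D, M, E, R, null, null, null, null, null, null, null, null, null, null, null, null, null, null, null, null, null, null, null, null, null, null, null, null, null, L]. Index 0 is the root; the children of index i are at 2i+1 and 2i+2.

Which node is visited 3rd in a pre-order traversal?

Pre-order visits the node, then its left subtree, then its right subtree.
Visit G.
At G: go left to C.
  C is a leaf — visit C.
At G: go right to Y.
  Visit Y.
  At Y: no left child.
  At Y: go right to W.
    Visit W.
    At W: go left to S.
      Visit S.
      At S: go left to D.
        Visit D.
        At D: no left child.
        At D: go right to L.
          L is a leaf — visit L.
      At S: go right to M.
        M is a leaf — visit M.
    At W: go right to F.
      Visit F.
      At F: go left to E.
        E is a leaf — visit E.
      At F: go right to R.
        R is a leaf — visit R.
Full pre-order sequence: G, C, Y, W, S, D, L, M, F, E, R.

Y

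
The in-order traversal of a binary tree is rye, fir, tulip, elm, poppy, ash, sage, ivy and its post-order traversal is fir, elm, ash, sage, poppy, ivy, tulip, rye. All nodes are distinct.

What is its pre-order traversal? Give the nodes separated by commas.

rye, tulip, fir, ivy, poppy, elm, sage, ash

The last element of post-order is the root; it splits in-order into left and right subtrees.
Root rye: left subtree has 0 nodes { }, right has 7 {fir, tulip, elm, poppy, ash, sage, ivy}.
  Root tulip: left subtree has 1 node {fir}, right has 5 {elm, poppy, ash, sage, ivy}.
    Root ivy: left subtree has 4 nodes {elm, poppy, ash, sage}, right has 0 { }.
      Root poppy: left subtree has 1 node {elm}, right has 2 {ash, sage}.
        Root sage: left subtree has 1 node {ash}, right has 0 { }.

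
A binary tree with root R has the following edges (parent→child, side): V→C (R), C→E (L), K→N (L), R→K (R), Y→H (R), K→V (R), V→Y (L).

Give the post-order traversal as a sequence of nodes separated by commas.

N, H, Y, E, C, V, K, R

Post-order visits the left subtree, then the right subtree, then the node.
At R: no left child.
At R: go right to K.
  At K: go left to N.
    N is a leaf — visit N.
  At K: go right to V.
    At V: go left to Y.
      At Y: no left child.
      At Y: go right to H.
        H is a leaf — visit H.
      Visit Y.
    At V: go right to C.
      At C: go left to E.
        E is a leaf — visit E.
      At C: no right child.
      Visit C.
    Visit V.
  Visit K.
Visit R.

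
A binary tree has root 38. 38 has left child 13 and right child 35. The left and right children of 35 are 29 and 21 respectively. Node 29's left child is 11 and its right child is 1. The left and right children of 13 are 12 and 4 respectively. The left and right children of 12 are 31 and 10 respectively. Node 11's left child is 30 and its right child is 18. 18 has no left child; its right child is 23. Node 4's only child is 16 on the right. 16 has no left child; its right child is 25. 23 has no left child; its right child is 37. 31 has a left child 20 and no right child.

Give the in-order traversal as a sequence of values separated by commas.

In-order visits the left subtree, then the node, then the right subtree.
At 38: go left to 13.
  At 13: go left to 12.
    At 12: go left to 31.
      At 31: go left to 20.
        20 is a leaf — visit 20.
      Visit 31.
      At 31: no right child.
    Visit 12.
    At 12: go right to 10.
      10 is a leaf — visit 10.
  Visit 13.
  At 13: go right to 4.
    At 4: no left child.
    Visit 4.
    At 4: go right to 16.
      At 16: no left child.
      Visit 16.
      At 16: go right to 25.
        25 is a leaf — visit 25.
Visit 38.
At 38: go right to 35.
  At 35: go left to 29.
    At 29: go left to 11.
      At 11: go left to 30.
        30 is a leaf — visit 30.
      Visit 11.
      At 11: go right to 18.
        At 18: no left child.
        Visit 18.
        At 18: go right to 23.
          At 23: no left child.
          Visit 23.
          At 23: go right to 37.
            37 is a leaf — visit 37.
    Visit 29.
    At 29: go right to 1.
      1 is a leaf — visit 1.
  Visit 35.
  At 35: go right to 21.
    21 is a leaf — visit 21.

20, 31, 12, 10, 13, 4, 16, 25, 38, 30, 11, 18, 23, 37, 29, 1, 35, 21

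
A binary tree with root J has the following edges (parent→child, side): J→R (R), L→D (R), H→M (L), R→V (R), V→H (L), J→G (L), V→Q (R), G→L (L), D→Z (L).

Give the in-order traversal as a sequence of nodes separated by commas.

In-order visits the left subtree, then the node, then the right subtree.
At J: go left to G.
  At G: go left to L.
    At L: no left child.
    Visit L.
    At L: go right to D.
      At D: go left to Z.
        Z is a leaf — visit Z.
      Visit D.
      At D: no right child.
  Visit G.
  At G: no right child.
Visit J.
At J: go right to R.
  At R: no left child.
  Visit R.
  At R: go right to V.
    At V: go left to H.
      At H: go left to M.
        M is a leaf — visit M.
      Visit H.
      At H: no right child.
    Visit V.
    At V: go right to Q.
      Q is a leaf — visit Q.

L, Z, D, G, J, R, M, H, V, Q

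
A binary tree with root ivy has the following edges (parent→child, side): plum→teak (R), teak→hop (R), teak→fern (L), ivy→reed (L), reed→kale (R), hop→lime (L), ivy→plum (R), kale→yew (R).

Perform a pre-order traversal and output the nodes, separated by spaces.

Pre-order visits the node, then its left subtree, then its right subtree.
Visit ivy.
At ivy: go left to reed.
  Visit reed.
  At reed: no left child.
  At reed: go right to kale.
    Visit kale.
    At kale: no left child.
    At kale: go right to yew.
      yew is a leaf — visit yew.
At ivy: go right to plum.
  Visit plum.
  At plum: no left child.
  At plum: go right to teak.
    Visit teak.
    At teak: go left to fern.
      fern is a leaf — visit fern.
    At teak: go right to hop.
      Visit hop.
      At hop: go left to lime.
        lime is a leaf — visit lime.
      At hop: no right child.

ivy reed kale yew plum teak fern hop lime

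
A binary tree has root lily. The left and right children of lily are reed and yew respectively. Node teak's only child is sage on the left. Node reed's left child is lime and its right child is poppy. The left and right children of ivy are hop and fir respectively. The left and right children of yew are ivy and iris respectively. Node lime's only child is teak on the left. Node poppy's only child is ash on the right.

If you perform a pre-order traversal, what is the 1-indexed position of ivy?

9

Pre-order visits the node, then its left subtree, then its right subtree.
Visit lily.
At lily: go left to reed.
  Visit reed.
  At reed: go left to lime.
    Visit lime.
    At lime: go left to teak.
      Visit teak.
      At teak: go left to sage.
        sage is a leaf — visit sage.
      At teak: no right child.
    At lime: no right child.
  At reed: go right to poppy.
    Visit poppy.
    At poppy: no left child.
    At poppy: go right to ash.
      ash is a leaf — visit ash.
At lily: go right to yew.
  Visit yew.
  At yew: go left to ivy.
    Visit ivy.
    At ivy: go left to hop.
      hop is a leaf — visit hop.
    At ivy: go right to fir.
      fir is a leaf — visit fir.
  At yew: go right to iris.
    iris is a leaf — visit iris.
Full pre-order sequence: lily, reed, lime, teak, sage, poppy, ash, yew, ivy, hop, fir, iris.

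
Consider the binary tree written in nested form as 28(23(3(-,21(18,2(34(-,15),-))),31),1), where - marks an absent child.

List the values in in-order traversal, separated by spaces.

3 18 21 34 15 2 23 31 28 1

In-order visits the left subtree, then the node, then the right subtree.
At 28: go left to 23.
  At 23: go left to 3.
    At 3: no left child.
    Visit 3.
    At 3: go right to 21.
      At 21: go left to 18.
        18 is a leaf — visit 18.
      Visit 21.
      At 21: go right to 2.
        At 2: go left to 34.
          At 34: no left child.
          Visit 34.
          At 34: go right to 15.
            15 is a leaf — visit 15.
        Visit 2.
        At 2: no right child.
  Visit 23.
  At 23: go right to 31.
    31 is a leaf — visit 31.
Visit 28.
At 28: go right to 1.
  1 is a leaf — visit 1.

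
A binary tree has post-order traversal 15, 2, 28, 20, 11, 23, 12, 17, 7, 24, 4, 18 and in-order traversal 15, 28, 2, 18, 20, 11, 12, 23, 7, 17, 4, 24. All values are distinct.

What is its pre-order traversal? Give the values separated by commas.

The last element of post-order is the root; it splits in-order into left and right subtrees.
Root 18: left subtree has 3 nodes {15, 28, 2}, right has 8 {20, 11, 12, 23, 7, 17, 4, 24}.
  Root 28: left subtree has 1 node {15}, right has 1 {2}.
  Root 4: left subtree has 6 nodes {20, 11, 12, 23, 7, 17}, right has 1 {24}.
    Root 7: left subtree has 4 nodes {20, 11, 12, 23}, right has 1 {17}.
      Root 12: left subtree has 2 nodes {20, 11}, right has 1 {23}.
        Root 11: left subtree has 1 node {20}, right has 0 { }.

18, 28, 15, 2, 4, 7, 12, 11, 20, 23, 17, 24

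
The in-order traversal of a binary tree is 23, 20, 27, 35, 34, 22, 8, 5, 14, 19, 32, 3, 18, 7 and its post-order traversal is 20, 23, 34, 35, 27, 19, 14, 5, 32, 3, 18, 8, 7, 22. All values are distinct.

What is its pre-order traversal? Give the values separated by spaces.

The last element of post-order is the root; it splits in-order into left and right subtrees.
Root 22: left subtree has 5 nodes {23, 20, 27, 35, 34}, right has 8 {8, 5, 14, 19, 32, 3, 18, 7}.
  Root 27: left subtree has 2 nodes {23, 20}, right has 2 {35, 34}.
    Root 23: left subtree has 0 nodes { }, right has 1 {20}.
    Root 35: left subtree has 0 nodes { }, right has 1 {34}.
  Root 7: left subtree has 7 nodes {8, 5, 14, 19, 32, 3, 18}, right has 0 { }.
    Root 8: left subtree has 0 nodes { }, right has 6 {5, 14, 19, 32, 3, 18}.
      Root 18: left subtree has 5 nodes {5, 14, 19, 32, 3}, right has 0 { }.
        Root 3: left subtree has 4 nodes {5, 14, 19, 32}, right has 0 { }.
          Root 32: left subtree has 3 nodes {5, 14, 19}, right has 0 { }.
            Root 5: left subtree has 0 nodes { }, right has 2 {14, 19}.
              Root 14: left subtree has 0 nodes { }, right has 1 {19}.

22 27 23 20 35 34 7 8 18 3 32 5 14 19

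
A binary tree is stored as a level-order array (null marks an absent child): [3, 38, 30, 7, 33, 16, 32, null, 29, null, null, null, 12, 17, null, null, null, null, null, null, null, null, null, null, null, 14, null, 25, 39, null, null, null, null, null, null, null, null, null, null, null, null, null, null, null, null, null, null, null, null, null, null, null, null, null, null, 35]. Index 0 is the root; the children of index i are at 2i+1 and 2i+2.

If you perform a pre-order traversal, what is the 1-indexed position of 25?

12

Pre-order visits the node, then its left subtree, then its right subtree.
Visit 3.
At 3: go left to 38.
  Visit 38.
  At 38: go left to 7.
    Visit 7.
    At 7: no left child.
    At 7: go right to 29.
      29 is a leaf — visit 29.
  At 38: go right to 33.
    33 is a leaf — visit 33.
At 3: go right to 30.
  Visit 30.
  At 30: go left to 16.
    Visit 16.
    At 16: no left child.
    At 16: go right to 12.
      Visit 12.
      At 12: go left to 14.
        14 is a leaf — visit 14.
      At 12: no right child.
  At 30: go right to 32.
    Visit 32.
    At 32: go left to 17.
      Visit 17.
      At 17: go left to 25.
        Visit 25.
        At 25: go left to 35.
          35 is a leaf — visit 35.
        At 25: no right child.
      At 17: go right to 39.
        39 is a leaf — visit 39.
    At 32: no right child.
Full pre-order sequence: 3, 38, 7, 29, 33, 30, 16, 12, 14, 32, 17, 25, 35, 39.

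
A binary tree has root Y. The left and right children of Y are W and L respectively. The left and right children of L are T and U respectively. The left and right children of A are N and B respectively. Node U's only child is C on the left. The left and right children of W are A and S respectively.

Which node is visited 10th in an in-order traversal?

U

In-order visits the left subtree, then the node, then the right subtree.
At Y: go left to W.
  At W: go left to A.
    At A: go left to N.
      N is a leaf — visit N.
    Visit A.
    At A: go right to B.
      B is a leaf — visit B.
  Visit W.
  At W: go right to S.
    S is a leaf — visit S.
Visit Y.
At Y: go right to L.
  At L: go left to T.
    T is a leaf — visit T.
  Visit L.
  At L: go right to U.
    At U: go left to C.
      C is a leaf — visit C.
    Visit U.
    At U: no right child.
Full in-order sequence: N, A, B, W, S, Y, T, L, C, U.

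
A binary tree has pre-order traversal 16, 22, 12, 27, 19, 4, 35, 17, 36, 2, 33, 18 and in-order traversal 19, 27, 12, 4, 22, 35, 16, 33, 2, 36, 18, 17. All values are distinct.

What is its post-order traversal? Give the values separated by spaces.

The first element of pre-order is the root; it splits in-order into left and right subtrees.
Root 16: left subtree has 6 nodes {19, 27, 12, 4, 22, 35}, right has 5 {33, 2, 36, 18, 17}.
  Root 22: left subtree has 4 nodes {19, 27, 12, 4}, right has 1 {35}.
    Root 12: left subtree has 2 nodes {19, 27}, right has 1 {4}.
      Root 27: left subtree has 1 node {19}, right has 0 { }.
  Root 17: left subtree has 4 nodes {33, 2, 36, 18}, right has 0 { }.
    Root 36: left subtree has 2 nodes {33, 2}, right has 1 {18}.
      Root 2: left subtree has 1 node {33}, right has 0 { }.

19 27 4 12 35 22 33 2 18 36 17 16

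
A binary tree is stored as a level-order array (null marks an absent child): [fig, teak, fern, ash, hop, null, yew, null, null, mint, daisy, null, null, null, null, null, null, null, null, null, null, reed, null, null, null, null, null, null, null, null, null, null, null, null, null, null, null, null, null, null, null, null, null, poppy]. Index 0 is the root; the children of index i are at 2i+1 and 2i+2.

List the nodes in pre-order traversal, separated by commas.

Pre-order visits the node, then its left subtree, then its right subtree.
Visit fig.
At fig: go left to teak.
  Visit teak.
  At teak: go left to ash.
    ash is a leaf — visit ash.
  At teak: go right to hop.
    Visit hop.
    At hop: go left to mint.
      mint is a leaf — visit mint.
    At hop: go right to daisy.
      Visit daisy.
      At daisy: go left to reed.
        Visit reed.
        At reed: go left to poppy.
          poppy is a leaf — visit poppy.
        At reed: no right child.
      At daisy: no right child.
At fig: go right to fern.
  Visit fern.
  At fern: no left child.
  At fern: go right to yew.
    yew is a leaf — visit yew.

fig, teak, ash, hop, mint, daisy, reed, poppy, fern, yew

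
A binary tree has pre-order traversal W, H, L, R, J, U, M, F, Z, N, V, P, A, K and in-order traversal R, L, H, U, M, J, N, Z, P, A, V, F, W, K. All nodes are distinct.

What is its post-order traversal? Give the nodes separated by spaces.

R L M U N A P V Z F J H K W

The first element of pre-order is the root; it splits in-order into left and right subtrees.
Root W: left subtree has 12 nodes {R, L, H, U, M, J, N, Z, P, A, V, F}, right has 1 {K}.
  Root H: left subtree has 2 nodes {R, L}, right has 9 {U, M, J, N, Z, P, A, V, F}.
    Root L: left subtree has 1 node {R}, right has 0 { }.
    Root J: left subtree has 2 nodes {U, M}, right has 6 {N, Z, P, A, V, F}.
      Root U: left subtree has 0 nodes { }, right has 1 {M}.
      Root F: left subtree has 5 nodes {N, Z, P, A, V}, right has 0 { }.
        Root Z: left subtree has 1 node {N}, right has 3 {P, A, V}.
          Root V: left subtree has 2 nodes {P, A}, right has 0 { }.
            Root P: left subtree has 0 nodes { }, right has 1 {A}.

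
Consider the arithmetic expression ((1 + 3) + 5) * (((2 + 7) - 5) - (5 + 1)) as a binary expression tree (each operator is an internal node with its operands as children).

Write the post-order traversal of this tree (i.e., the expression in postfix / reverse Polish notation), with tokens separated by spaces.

Post-order on an expression tree gives postfix notation: for each operator, emit left operand, right operand, then the operator.

1 3 + 5 + 2 7 + 5 - 5 1 + - *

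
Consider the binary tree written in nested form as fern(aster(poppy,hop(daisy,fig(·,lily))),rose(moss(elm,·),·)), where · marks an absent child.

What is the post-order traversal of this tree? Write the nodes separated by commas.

poppy, daisy, lily, fig, hop, aster, elm, moss, rose, fern

Post-order visits the left subtree, then the right subtree, then the node.
At fern: go left to aster.
  At aster: go left to poppy.
    poppy is a leaf — visit poppy.
  At aster: go right to hop.
    At hop: go left to daisy.
      daisy is a leaf — visit daisy.
    At hop: go right to fig.
      At fig: no left child.
      At fig: go right to lily.
        lily is a leaf — visit lily.
      Visit fig.
    Visit hop.
  Visit aster.
At fern: go right to rose.
  At rose: go left to moss.
    At moss: go left to elm.
      elm is a leaf — visit elm.
    At moss: no right child.
    Visit moss.
  At rose: no right child.
  Visit rose.
Visit fern.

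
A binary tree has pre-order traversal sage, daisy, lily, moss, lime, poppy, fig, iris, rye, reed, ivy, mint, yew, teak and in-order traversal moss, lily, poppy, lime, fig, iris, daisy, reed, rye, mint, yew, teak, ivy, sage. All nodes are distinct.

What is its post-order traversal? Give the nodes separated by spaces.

moss poppy iris fig lime lily reed teak yew mint ivy rye daisy sage

The first element of pre-order is the root; it splits in-order into left and right subtrees.
Root sage: left subtree has 13 nodes {moss, lily, poppy, lime, fig, iris, daisy, reed, rye, mint, yew, teak, ivy}, right has 0 { }.
  Root daisy: left subtree has 6 nodes {moss, lily, poppy, lime, fig, iris}, right has 6 {reed, rye, mint, yew, teak, ivy}.
    Root lily: left subtree has 1 node {moss}, right has 4 {poppy, lime, fig, iris}.
      Root lime: left subtree has 1 node {poppy}, right has 2 {fig, iris}.
        Root fig: left subtree has 0 nodes { }, right has 1 {iris}.
    Root rye: left subtree has 1 node {reed}, right has 4 {mint, yew, teak, ivy}.
      Root ivy: left subtree has 3 nodes {mint, yew, teak}, right has 0 { }.
        Root mint: left subtree has 0 nodes { }, right has 2 {yew, teak}.
          Root yew: left subtree has 0 nodes { }, right has 1 {teak}.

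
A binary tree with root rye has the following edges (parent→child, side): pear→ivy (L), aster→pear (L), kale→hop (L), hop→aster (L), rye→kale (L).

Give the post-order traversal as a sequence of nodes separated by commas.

ivy, pear, aster, hop, kale, rye

Post-order visits the left subtree, then the right subtree, then the node.
At rye: go left to kale.
  At kale: go left to hop.
    At hop: go left to aster.
      At aster: go left to pear.
        At pear: go left to ivy.
          ivy is a leaf — visit ivy.
        At pear: no right child.
        Visit pear.
      At aster: no right child.
      Visit aster.
    At hop: no right child.
    Visit hop.
  At kale: no right child.
  Visit kale.
At rye: no right child.
Visit rye.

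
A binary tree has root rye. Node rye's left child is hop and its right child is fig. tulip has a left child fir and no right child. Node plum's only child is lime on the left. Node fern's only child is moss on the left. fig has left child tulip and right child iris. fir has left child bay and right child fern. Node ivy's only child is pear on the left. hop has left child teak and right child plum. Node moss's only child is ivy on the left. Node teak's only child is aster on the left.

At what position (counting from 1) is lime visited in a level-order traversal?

9

Level-order visits nodes level by level from the root, left to right within each level.
Level 0: rye
Level 1: hop, fig
Level 2: teak, plum, tulip, iris
Level 3: aster, lime, fir
Level 4: bay, fern
Level 5: moss
Level 6: ivy
Level 7: pear
Full level-order sequence: rye, hop, fig, teak, plum, tulip, iris, aster, lime, fir, bay, fern, moss, ivy, pear.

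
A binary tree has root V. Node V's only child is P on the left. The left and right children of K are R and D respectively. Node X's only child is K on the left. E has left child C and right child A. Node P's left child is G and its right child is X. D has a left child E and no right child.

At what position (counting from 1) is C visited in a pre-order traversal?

Pre-order visits the node, then its left subtree, then its right subtree.
Visit V.
At V: go left to P.
  Visit P.
  At P: go left to G.
    G is a leaf — visit G.
  At P: go right to X.
    Visit X.
    At X: go left to K.
      Visit K.
      At K: go left to R.
        R is a leaf — visit R.
      At K: go right to D.
        Visit D.
        At D: go left to E.
          Visit E.
          At E: go left to C.
            C is a leaf — visit C.
          At E: go right to A.
            A is a leaf — visit A.
        At D: no right child.
    At X: no right child.
At V: no right child.
Full pre-order sequence: V, P, G, X, K, R, D, E, C, A.

9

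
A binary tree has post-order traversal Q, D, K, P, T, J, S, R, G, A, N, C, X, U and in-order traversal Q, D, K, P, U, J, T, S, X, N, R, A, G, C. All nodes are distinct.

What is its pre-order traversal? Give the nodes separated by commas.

The last element of post-order is the root; it splits in-order into left and right subtrees.
Root U: left subtree has 4 nodes {Q, D, K, P}, right has 9 {J, T, S, X, N, R, A, G, C}.
  Root P: left subtree has 3 nodes {Q, D, K}, right has 0 { }.
    Root K: left subtree has 2 nodes {Q, D}, right has 0 { }.
      Root D: left subtree has 1 node {Q}, right has 0 { }.
  Root X: left subtree has 3 nodes {J, T, S}, right has 5 {N, R, A, G, C}.
    Root S: left subtree has 2 nodes {J, T}, right has 0 { }.
      Root J: left subtree has 0 nodes { }, right has 1 {T}.
    Root C: left subtree has 4 nodes {N, R, A, G}, right has 0 { }.
      Root N: left subtree has 0 nodes { }, right has 3 {R, A, G}.
        Root A: left subtree has 1 node {R}, right has 1 {G}.

U, P, K, D, Q, X, S, J, T, C, N, A, R, G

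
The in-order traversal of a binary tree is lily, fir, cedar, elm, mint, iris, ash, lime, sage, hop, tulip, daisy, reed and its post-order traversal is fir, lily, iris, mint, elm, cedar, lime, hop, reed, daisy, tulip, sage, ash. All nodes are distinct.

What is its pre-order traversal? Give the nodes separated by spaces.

ash cedar lily fir elm mint iris sage lime tulip hop daisy reed

The last element of post-order is the root; it splits in-order into left and right subtrees.
Root ash: left subtree has 6 nodes {lily, fir, cedar, elm, mint, iris}, right has 6 {lime, sage, hop, tulip, daisy, reed}.
  Root cedar: left subtree has 2 nodes {lily, fir}, right has 3 {elm, mint, iris}.
    Root lily: left subtree has 0 nodes { }, right has 1 {fir}.
    Root elm: left subtree has 0 nodes { }, right has 2 {mint, iris}.
      Root mint: left subtree has 0 nodes { }, right has 1 {iris}.
  Root sage: left subtree has 1 node {lime}, right has 4 {hop, tulip, daisy, reed}.
    Root tulip: left subtree has 1 node {hop}, right has 2 {daisy, reed}.
      Root daisy: left subtree has 0 nodes { }, right has 1 {reed}.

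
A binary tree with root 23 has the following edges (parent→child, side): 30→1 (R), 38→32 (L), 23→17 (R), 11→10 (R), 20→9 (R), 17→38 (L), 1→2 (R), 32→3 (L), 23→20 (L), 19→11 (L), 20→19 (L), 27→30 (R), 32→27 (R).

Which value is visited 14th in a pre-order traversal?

Pre-order visits the node, then its left subtree, then its right subtree.
Visit 23.
At 23: go left to 20.
  Visit 20.
  At 20: go left to 19.
    Visit 19.
    At 19: go left to 11.
      Visit 11.
      At 11: no left child.
      At 11: go right to 10.
        10 is a leaf — visit 10.
    At 19: no right child.
  At 20: go right to 9.
    9 is a leaf — visit 9.
At 23: go right to 17.
  Visit 17.
  At 17: go left to 38.
    Visit 38.
    At 38: go left to 32.
      Visit 32.
      At 32: go left to 3.
        3 is a leaf — visit 3.
      At 32: go right to 27.
        Visit 27.
        At 27: no left child.
        At 27: go right to 30.
          Visit 30.
          At 30: no left child.
          At 30: go right to 1.
            Visit 1.
            At 1: no left child.
            At 1: go right to 2.
              2 is a leaf — visit 2.
    At 38: no right child.
  At 17: no right child.
Full pre-order sequence: 23, 20, 19, 11, 10, 9, 17, 38, 32, 3, 27, 30, 1, 2.

2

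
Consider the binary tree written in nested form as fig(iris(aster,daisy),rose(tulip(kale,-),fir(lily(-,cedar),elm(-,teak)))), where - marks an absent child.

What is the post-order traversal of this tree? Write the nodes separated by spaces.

Post-order visits the left subtree, then the right subtree, then the node.
At fig: go left to iris.
  At iris: go left to aster.
    aster is a leaf — visit aster.
  At iris: go right to daisy.
    daisy is a leaf — visit daisy.
  Visit iris.
At fig: go right to rose.
  At rose: go left to tulip.
    At tulip: go left to kale.
      kale is a leaf — visit kale.
    At tulip: no right child.
    Visit tulip.
  At rose: go right to fir.
    At fir: go left to lily.
      At lily: no left child.
      At lily: go right to cedar.
        cedar is a leaf — visit cedar.
      Visit lily.
    At fir: go right to elm.
      At elm: no left child.
      At elm: go right to teak.
        teak is a leaf — visit teak.
      Visit elm.
    Visit fir.
  Visit rose.
Visit fig.

aster daisy iris kale tulip cedar lily teak elm fir rose fig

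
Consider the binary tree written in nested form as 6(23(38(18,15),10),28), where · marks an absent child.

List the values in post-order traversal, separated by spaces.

Post-order visits the left subtree, then the right subtree, then the node.
At 6: go left to 23.
  At 23: go left to 38.
    At 38: go left to 18.
      18 is a leaf — visit 18.
    At 38: go right to 15.
      15 is a leaf — visit 15.
    Visit 38.
  At 23: go right to 10.
    10 is a leaf — visit 10.
  Visit 23.
At 6: go right to 28.
  28 is a leaf — visit 28.
Visit 6.

18 15 38 10 23 28 6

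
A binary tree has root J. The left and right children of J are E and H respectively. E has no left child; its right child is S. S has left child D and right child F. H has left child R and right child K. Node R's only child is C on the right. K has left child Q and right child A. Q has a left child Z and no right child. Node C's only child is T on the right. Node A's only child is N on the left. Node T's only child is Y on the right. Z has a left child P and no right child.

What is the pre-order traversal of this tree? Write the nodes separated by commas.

J, E, S, D, F, H, R, C, T, Y, K, Q, Z, P, A, N

Pre-order visits the node, then its left subtree, then its right subtree.
Visit J.
At J: go left to E.
  Visit E.
  At E: no left child.
  At E: go right to S.
    Visit S.
    At S: go left to D.
      D is a leaf — visit D.
    At S: go right to F.
      F is a leaf — visit F.
At J: go right to H.
  Visit H.
  At H: go left to R.
    Visit R.
    At R: no left child.
    At R: go right to C.
      Visit C.
      At C: no left child.
      At C: go right to T.
        Visit T.
        At T: no left child.
        At T: go right to Y.
          Y is a leaf — visit Y.
  At H: go right to K.
    Visit K.
    At K: go left to Q.
      Visit Q.
      At Q: go left to Z.
        Visit Z.
        At Z: go left to P.
          P is a leaf — visit P.
        At Z: no right child.
      At Q: no right child.
    At K: go right to A.
      Visit A.
      At A: go left to N.
        N is a leaf — visit N.
      At A: no right child.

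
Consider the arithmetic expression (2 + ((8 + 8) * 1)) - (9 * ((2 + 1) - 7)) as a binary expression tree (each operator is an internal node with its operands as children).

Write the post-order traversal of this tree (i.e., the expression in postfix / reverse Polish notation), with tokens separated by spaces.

2 8 8 + 1 * + 9 2 1 + 7 - * -

Post-order on an expression tree gives postfix notation: for each operator, emit left operand, right operand, then the operator.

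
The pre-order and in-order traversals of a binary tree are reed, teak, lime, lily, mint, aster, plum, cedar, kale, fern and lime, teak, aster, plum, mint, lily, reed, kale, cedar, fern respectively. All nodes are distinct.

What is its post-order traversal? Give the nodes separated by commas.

The first element of pre-order is the root; it splits in-order into left and right subtrees.
Root reed: left subtree has 6 nodes {lime, teak, aster, plum, mint, lily}, right has 3 {kale, cedar, fern}.
  Root teak: left subtree has 1 node {lime}, right has 4 {aster, plum, mint, lily}.
    Root lily: left subtree has 3 nodes {aster, plum, mint}, right has 0 { }.
      Root mint: left subtree has 2 nodes {aster, plum}, right has 0 { }.
        Root aster: left subtree has 0 nodes { }, right has 1 {plum}.
  Root cedar: left subtree has 1 node {kale}, right has 1 {fern}.

lime, plum, aster, mint, lily, teak, kale, fern, cedar, reed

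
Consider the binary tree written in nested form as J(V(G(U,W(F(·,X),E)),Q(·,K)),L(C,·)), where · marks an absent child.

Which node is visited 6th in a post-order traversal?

Post-order visits the left subtree, then the right subtree, then the node.
At J: go left to V.
  At V: go left to G.
    At G: go left to U.
      U is a leaf — visit U.
    At G: go right to W.
      At W: go left to F.
        At F: no left child.
        At F: go right to X.
          X is a leaf — visit X.
        Visit F.
      At W: go right to E.
        E is a leaf — visit E.
      Visit W.
    Visit G.
  At V: go right to Q.
    At Q: no left child.
    At Q: go right to K.
      K is a leaf — visit K.
    Visit Q.
  Visit V.
At J: go right to L.
  At L: go left to C.
    C is a leaf — visit C.
  At L: no right child.
  Visit L.
Visit J.
Full post-order sequence: U, X, F, E, W, G, K, Q, V, C, L, J.

G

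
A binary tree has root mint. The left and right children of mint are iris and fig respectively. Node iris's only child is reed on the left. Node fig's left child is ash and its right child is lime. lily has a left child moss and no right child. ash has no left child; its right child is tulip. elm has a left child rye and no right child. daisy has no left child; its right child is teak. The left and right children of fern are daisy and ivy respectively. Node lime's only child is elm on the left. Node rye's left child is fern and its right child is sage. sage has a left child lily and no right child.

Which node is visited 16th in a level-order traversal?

Level-order visits nodes level by level from the root, left to right within each level.
Level 0: mint
Level 1: iris, fig
Level 2: reed, ash, lime
Level 3: tulip, elm
Level 4: rye
Level 5: fern, sage
Level 6: daisy, ivy, lily
Level 7: teak, moss
Full level-order sequence: mint, iris, fig, reed, ash, lime, tulip, elm, rye, fern, sage, daisy, ivy, lily, teak, moss.

moss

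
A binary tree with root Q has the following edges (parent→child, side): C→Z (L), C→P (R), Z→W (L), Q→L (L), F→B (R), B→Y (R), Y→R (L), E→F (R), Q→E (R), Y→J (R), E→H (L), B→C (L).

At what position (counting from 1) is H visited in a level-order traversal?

Level-order visits nodes level by level from the root, left to right within each level.
Level 0: Q
Level 1: L, E
Level 2: H, F
Level 3: B
Level 4: C, Y
Level 5: Z, P, R, J
Level 6: W
Full level-order sequence: Q, L, E, H, F, B, C, Y, Z, P, R, J, W.

4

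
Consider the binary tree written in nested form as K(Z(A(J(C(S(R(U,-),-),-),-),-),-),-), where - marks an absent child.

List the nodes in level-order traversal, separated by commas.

K, Z, A, J, C, S, R, U

Level-order visits nodes level by level from the root, left to right within each level.
Level 0: K
Level 1: Z
Level 2: A
Level 3: J
Level 4: C
Level 5: S
Level 6: R
Level 7: U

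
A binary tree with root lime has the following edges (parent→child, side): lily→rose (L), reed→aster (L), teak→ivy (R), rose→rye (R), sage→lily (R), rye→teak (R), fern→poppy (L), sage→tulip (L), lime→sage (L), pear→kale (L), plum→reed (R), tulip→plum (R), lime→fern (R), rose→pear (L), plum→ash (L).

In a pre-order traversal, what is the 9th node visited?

rose

Pre-order visits the node, then its left subtree, then its right subtree.
Visit lime.
At lime: go left to sage.
  Visit sage.
  At sage: go left to tulip.
    Visit tulip.
    At tulip: no left child.
    At tulip: go right to plum.
      Visit plum.
      At plum: go left to ash.
        ash is a leaf — visit ash.
      At plum: go right to reed.
        Visit reed.
        At reed: go left to aster.
          aster is a leaf — visit aster.
        At reed: no right child.
  At sage: go right to lily.
    Visit lily.
    At lily: go left to rose.
      Visit rose.
      At rose: go left to pear.
        Visit pear.
        At pear: go left to kale.
          kale is a leaf — visit kale.
        At pear: no right child.
      At rose: go right to rye.
        Visit rye.
        At rye: no left child.
        At rye: go right to teak.
          Visit teak.
          At teak: no left child.
          At teak: go right to ivy.
            ivy is a leaf — visit ivy.
    At lily: no right child.
At lime: go right to fern.
  Visit fern.
  At fern: go left to poppy.
    poppy is a leaf — visit poppy.
  At fern: no right child.
Full pre-order sequence: lime, sage, tulip, plum, ash, reed, aster, lily, rose, pear, kale, rye, teak, ivy, fern, poppy.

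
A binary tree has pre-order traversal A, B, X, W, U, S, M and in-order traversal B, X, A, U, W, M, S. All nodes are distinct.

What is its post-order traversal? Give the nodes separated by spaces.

The first element of pre-order is the root; it splits in-order into left and right subtrees.
Root A: left subtree has 2 nodes {B, X}, right has 4 {U, W, M, S}.
  Root B: left subtree has 0 nodes { }, right has 1 {X}.
  Root W: left subtree has 1 node {U}, right has 2 {M, S}.
    Root S: left subtree has 1 node {M}, right has 0 { }.

X B U M S W A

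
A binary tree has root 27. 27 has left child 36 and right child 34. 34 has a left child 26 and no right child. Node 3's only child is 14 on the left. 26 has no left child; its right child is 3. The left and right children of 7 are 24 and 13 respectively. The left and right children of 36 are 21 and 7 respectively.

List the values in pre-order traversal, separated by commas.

27, 36, 21, 7, 24, 13, 34, 26, 3, 14

Pre-order visits the node, then its left subtree, then its right subtree.
Visit 27.
At 27: go left to 36.
  Visit 36.
  At 36: go left to 21.
    21 is a leaf — visit 21.
  At 36: go right to 7.
    Visit 7.
    At 7: go left to 24.
      24 is a leaf — visit 24.
    At 7: go right to 13.
      13 is a leaf — visit 13.
At 27: go right to 34.
  Visit 34.
  At 34: go left to 26.
    Visit 26.
    At 26: no left child.
    At 26: go right to 3.
      Visit 3.
      At 3: go left to 14.
        14 is a leaf — visit 14.
      At 3: no right child.
  At 34: no right child.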